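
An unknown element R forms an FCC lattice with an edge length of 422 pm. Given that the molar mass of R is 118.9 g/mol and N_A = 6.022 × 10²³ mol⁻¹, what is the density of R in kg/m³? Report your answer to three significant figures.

10500 kg/m³

An FCC unit cell contains Z = 4 atoms.
Cell volume: a³ = (422 pm)³ = (4.220 × 10^-8 cm)³ = 7.515 × 10^-23 cm³.
ρ = Z·M/(N_A·a³) = 4 × 118.9 / (6.022 × 10²³ × 7.515 × 10^-23) = 10.51 g/cm³ = 10500 kg/m³.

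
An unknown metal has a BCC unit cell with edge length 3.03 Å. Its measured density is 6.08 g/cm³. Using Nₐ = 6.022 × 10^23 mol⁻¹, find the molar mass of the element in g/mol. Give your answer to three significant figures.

50.9 g/mol

A BCC cell has Z = 2 atoms; a = 3.030 × 10^-8 cm.
M = ρ·N_A·a³/Z = 6.08 × 6.022 × 10²³ × 2.782 × 10^-23 / 2 = 50.9 g/mol.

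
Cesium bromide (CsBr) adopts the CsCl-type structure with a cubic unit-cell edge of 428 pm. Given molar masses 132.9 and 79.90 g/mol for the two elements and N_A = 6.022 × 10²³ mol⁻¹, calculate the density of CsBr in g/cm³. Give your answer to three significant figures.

4.51 g/cm³

The CsCl-type structure contains Z = 1 formula unit per cell; M(CsBr) = 132.9 + 79.90 = 212.8 g/mol.
a³ = (4.280 × 10^-8 cm)³ = 7.840 × 10^-23 cm³.
ρ = 1 × 212.8 / (6.022 × 10²³ × 7.840 × 10^-23) = 4.507 g/cm³.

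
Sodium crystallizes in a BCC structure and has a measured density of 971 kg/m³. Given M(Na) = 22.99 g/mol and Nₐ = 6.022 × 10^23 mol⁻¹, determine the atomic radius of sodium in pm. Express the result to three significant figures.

186 pm

For a BCC cell (Z = 2), a³ = Z·M/(N_A·ρ) = 2 × 22.99 / (6.022 × 10²³ × 0.9710) = 7.863 × 10^-23 cm³, so a = 4.284 × 10^-8 cm = 428.4 pm.
Atoms touch along the body diagonal, so √3·a = 4r, so r = 0.4330 × a = 186 pm.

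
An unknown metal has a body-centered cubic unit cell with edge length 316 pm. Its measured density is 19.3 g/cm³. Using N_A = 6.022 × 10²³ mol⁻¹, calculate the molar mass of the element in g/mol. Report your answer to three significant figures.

183 g/mol

A BCC cell has Z = 2 atoms; a = 3.160 × 10^-8 cm.
M = ρ·N_A·a³/Z = 19.3 × 6.022 × 10²³ × 3.155 × 10^-23 / 2 = 183 g/mol.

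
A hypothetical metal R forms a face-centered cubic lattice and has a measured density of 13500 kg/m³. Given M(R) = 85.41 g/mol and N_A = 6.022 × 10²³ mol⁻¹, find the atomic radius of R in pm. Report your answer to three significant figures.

123 pm

For an FCC cell (Z = 4), a³ = Z·M/(N_A·ρ) = 4 × 85.41 / (6.022 × 10²³ × 13.50) = 4.202 × 10^-23 cm³, so a = 3.477 × 10^-8 cm = 347.7 pm.
Atoms touch along the face diagonal, so √2·a = 4r, so r = 0.3536 × a = 123 pm.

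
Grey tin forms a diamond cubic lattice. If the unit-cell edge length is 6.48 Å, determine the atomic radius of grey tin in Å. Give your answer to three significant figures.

1.40 Å

In a diamond cubic lattice, nearest neighbors lie along the body diagonal with √3·a = 8r.
r = √3·a/8 = 1.7321 × 6.48 / 8 = 1.40 Å.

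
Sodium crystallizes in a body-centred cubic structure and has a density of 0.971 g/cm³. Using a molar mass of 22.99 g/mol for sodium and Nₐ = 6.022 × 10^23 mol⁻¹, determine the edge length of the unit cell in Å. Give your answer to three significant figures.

With Z = 2 atoms per BCC cell, a³ = Z·M/(N_A·ρ) = 2 × 22.99 / (6.022 × 10²³ × 0.9710 g/cm³) = 7.863 × 10^-23 cm³.
a = (7.863 × 10^-23)^(1/3) = 4.284 × 10^-8 cm = 4.28 Å.

4.28 Å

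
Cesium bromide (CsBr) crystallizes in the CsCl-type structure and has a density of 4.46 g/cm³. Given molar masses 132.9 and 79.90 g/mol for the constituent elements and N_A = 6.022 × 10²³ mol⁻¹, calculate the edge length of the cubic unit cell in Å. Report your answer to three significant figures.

4.30 Å

M(CsBr) = 212.8 g/mol; Z = 1 formula unit per cell.
a³ = Z·M/(N_A·ρ) = 1 × 212.8 / (6.022 × 10²³ × 4.46) = 7.923 × 10^-23 cm³, so a = 4.295 × 10^-8 cm = 4.30 Å.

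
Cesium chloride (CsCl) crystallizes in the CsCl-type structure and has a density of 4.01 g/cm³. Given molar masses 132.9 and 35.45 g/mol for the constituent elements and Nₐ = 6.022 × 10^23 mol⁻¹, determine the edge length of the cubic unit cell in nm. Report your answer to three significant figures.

M(CsCl) = 168.35 g/mol; Z = 1 formula unit per cell.
a³ = Z·M/(N_A·ρ) = 1 × 168.35 / (6.022 × 10²³ × 4.01) = 6.972 × 10^-23 cm³, so a = 4.116 × 10^-8 cm = 0.412 nm.

0.412 nm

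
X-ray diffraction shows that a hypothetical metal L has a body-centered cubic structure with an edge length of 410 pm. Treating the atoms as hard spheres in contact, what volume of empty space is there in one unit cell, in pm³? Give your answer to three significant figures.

In a BCC lattice atoms touch along the body diagonal, so √3·a = 4r, so r = 0.4330a = 177.5 pm.
V_cell = a³ = 6.892 × 10^7 pm³; V_atoms = 2 × (4/3)πr³ = 4.688 × 10^7 pm³.
Empty space = 6.892 × 10^7 − 4.688 × 10^7 = 2.20 × 10^7 pm³.

2.20 × 10^7 pm³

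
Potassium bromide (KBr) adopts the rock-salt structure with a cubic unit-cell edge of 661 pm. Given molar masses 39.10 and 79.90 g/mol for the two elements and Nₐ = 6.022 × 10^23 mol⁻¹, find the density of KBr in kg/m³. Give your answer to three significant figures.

The rock-salt structure contains Z = 4 formula units per cell; M(KBr) = 39.10 + 79.90 = 119.0 g/mol.
a³ = (6.610 × 10^-8 cm)³ = 2.888 × 10^-22 cm³.
ρ = 4 × 119.0 / (6.022 × 10²³ × 2.888 × 10^-22) = 2.737 g/cm³ = 2740 kg/m³.

2740 kg/m³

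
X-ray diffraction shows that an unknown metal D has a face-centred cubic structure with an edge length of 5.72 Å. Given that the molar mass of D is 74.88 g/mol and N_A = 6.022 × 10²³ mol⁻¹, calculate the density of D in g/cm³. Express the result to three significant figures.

2.66 g/cm³

An FCC unit cell contains Z = 4 atoms.
Cell volume: a³ = (5.72 Å)³ = (5.720 × 10^-8 cm)³ = 1.871 × 10^-22 cm³.
ρ = Z·M/(N_A·a³) = 4 × 74.88 / (6.022 × 10²³ × 1.871 × 10^-22) = 2.658 g/cm³.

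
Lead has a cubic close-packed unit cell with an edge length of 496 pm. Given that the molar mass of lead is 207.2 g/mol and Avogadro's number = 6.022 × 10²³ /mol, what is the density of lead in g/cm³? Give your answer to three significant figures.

11.3 g/cm³

An FCC unit cell contains Z = 4 atoms.
Cell volume: a³ = (496 pm)³ = (4.960 × 10^-8 cm)³ = 1.220 × 10^-22 cm³.
ρ = Z·M/(N_A·a³) = 4 × 207.2 / (6.022 × 10²³ × 1.220 × 10^-22) = 11.28 g/cm³.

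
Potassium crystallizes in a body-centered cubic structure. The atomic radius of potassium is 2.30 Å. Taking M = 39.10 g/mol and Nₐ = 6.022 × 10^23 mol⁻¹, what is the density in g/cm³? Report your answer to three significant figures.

In a BCC lattice, atoms touch along the body diagonal, so √3·a = 4r, giving a = 5.312 Å = 5.312 × 10^-8 cm.
With Z = 2, ρ = Z·M/(N_A·a³) = 2 × 39.10 / (6.022 × 10²³ × 1.499 × 10^-22) = 0.8665 g/cm³.

0.867 g/cm³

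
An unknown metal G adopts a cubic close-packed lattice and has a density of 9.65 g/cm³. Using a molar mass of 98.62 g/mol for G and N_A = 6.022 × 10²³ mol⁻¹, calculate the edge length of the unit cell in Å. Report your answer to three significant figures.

With Z = 4 atoms per FCC cell, a³ = Z·M/(N_A·ρ) = 4 × 98.62 / (6.022 × 10²³ × 9.650 g/cm³) = 6.788 × 10^-23 cm³.
a = (6.788 × 10^-23)^(1/3) = 4.079 × 10^-8 cm = 4.08 Å.

4.08 Å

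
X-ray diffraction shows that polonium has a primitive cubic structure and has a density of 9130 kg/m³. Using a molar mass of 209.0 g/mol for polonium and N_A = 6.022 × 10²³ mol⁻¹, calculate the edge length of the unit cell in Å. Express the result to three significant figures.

3.36 Å

With Z = 1 atom per simple cubic cell, a³ = Z·M/(N_A·ρ) = 1 × 209.0 / (6.022 × 10²³ × 9.130 g/cm³) = 3.801 × 10^-23 cm³.
a = (3.801 × 10^-23)^(1/3) = 3.362 × 10^-8 cm = 3.36 Å.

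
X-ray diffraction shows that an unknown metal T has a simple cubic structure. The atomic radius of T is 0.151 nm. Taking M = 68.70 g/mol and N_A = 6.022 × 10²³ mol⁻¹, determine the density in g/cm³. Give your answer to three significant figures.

4.14 g/cm³

In a simple cubic lattice, atoms touch along the cell edge, so a = 2r, giving a = 0.3020 nm = 3.020 × 10^-8 cm.
With Z = 1, ρ = Z·M/(N_A·a³) = 1 × 68.70 / (6.022 × 10²³ × 2.754 × 10^-23) = 4.142 g/cm³.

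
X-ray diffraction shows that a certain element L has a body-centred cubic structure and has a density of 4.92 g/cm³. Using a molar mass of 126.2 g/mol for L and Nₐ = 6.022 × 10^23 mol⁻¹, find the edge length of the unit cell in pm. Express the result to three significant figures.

With Z = 2 atoms per BCC cell, a³ = Z·M/(N_A·ρ) = 2 × 126.2 / (6.022 × 10²³ × 4.920 g/cm³) = 8.519 × 10^-23 cm³.
a = (8.519 × 10^-23)^(1/3) = 4.400 × 10^-8 cm = 440 pm.

440 pm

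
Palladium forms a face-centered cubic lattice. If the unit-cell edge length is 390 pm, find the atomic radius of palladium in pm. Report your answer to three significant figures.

In an FCC lattice, atoms touch along the face diagonal, so √2·a = 4r.
r = √2·a/4 = 1.4142 × 390 / 4 = 138 pm.

138 pm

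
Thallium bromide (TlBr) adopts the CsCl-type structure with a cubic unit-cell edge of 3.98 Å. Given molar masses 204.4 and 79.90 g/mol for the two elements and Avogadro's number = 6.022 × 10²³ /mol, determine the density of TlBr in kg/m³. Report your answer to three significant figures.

The CsCl-type structure contains Z = 1 formula unit per cell; M(TlBr) = 204.4 + 79.90 = 284.3 g/mol.
a³ = (3.980 × 10^-8 cm)³ = 6.304 × 10^-23 cm³.
ρ = 1 × 284.3 / (6.022 × 10²³ × 6.304 × 10^-23) = 7.488 g/cm³ = 7490 kg/m³.

7490 kg/m³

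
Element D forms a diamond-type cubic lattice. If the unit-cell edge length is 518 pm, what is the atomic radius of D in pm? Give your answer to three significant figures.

112 pm

In a diamond cubic lattice, nearest neighbors lie along the body diagonal with √3·a = 8r.
r = √3·a/8 = 1.7321 × 518 / 8 = 112 pm.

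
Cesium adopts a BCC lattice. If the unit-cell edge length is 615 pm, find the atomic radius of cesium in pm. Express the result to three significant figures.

266 pm

In a BCC lattice, atoms touch along the body diagonal, so √3·a = 4r.
r = √3·a/4 = 1.7321 × 615 / 4 = 266 pm.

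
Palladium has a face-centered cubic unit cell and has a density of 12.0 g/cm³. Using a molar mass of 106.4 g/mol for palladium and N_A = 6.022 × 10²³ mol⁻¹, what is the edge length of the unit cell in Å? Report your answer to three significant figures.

With Z = 4 atoms per FCC cell, a³ = Z·M/(N_A·ρ) = 4 × 106.4 / (6.022 × 10²³ × 12.00 g/cm³) = 5.890 × 10^-23 cm³.
a = (5.890 × 10^-23)^(1/3) = 3.891 × 10^-8 cm = 3.89 Å.

3.89 Å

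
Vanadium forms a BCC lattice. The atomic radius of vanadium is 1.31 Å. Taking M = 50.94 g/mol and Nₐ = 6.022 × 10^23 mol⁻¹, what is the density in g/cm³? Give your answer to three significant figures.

6.11 g/cm³

In a BCC lattice, atoms touch along the body diagonal, so √3·a = 4r, giving a = 3.025 Å = 3.025 × 10^-8 cm.
With Z = 2, ρ = Z·M/(N_A·a³) = 2 × 50.94 / (6.022 × 10²³ × 2.769 × 10^-23) = 6.110 g/cm³.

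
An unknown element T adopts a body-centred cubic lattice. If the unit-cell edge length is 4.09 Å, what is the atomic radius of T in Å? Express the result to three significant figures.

1.77 Å

In a BCC lattice, atoms touch along the body diagonal, so √3·a = 4r.
r = √3·a/4 = 1.7321 × 4.09 / 4 = 1.77 Å.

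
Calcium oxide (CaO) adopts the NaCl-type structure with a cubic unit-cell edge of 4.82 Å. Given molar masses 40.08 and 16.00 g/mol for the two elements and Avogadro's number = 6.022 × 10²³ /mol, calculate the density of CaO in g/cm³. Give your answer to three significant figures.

3.33 g/cm³

The NaCl-type structure contains Z = 4 formula units per cell; M(CaO) = 40.08 + 16.00 = 56.08 g/mol.
a³ = (4.820 × 10^-8 cm)³ = 1.120 × 10^-22 cm³.
ρ = 4 × 56.08 / (6.022 × 10²³ × 1.120 × 10^-22) = 3.326 g/cm³.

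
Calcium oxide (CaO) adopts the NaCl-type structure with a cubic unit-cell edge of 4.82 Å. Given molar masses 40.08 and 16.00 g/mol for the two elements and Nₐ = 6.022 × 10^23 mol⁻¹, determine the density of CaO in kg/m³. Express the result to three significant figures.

The NaCl-type structure contains Z = 4 formula units per cell; M(CaO) = 40.08 + 16.00 = 56.08 g/mol.
a³ = (4.820 × 10^-8 cm)³ = 1.120 × 10^-22 cm³.
ρ = 4 × 56.08 / (6.022 × 10²³ × 1.120 × 10^-22) = 3.326 g/cm³ = 3330 kg/m³.

3330 kg/m³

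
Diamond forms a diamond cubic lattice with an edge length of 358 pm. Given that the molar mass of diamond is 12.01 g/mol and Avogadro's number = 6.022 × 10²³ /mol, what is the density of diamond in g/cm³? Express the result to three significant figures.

A diamond cubic unit cell contains Z = 8 atoms.
Cell volume: a³ = (358 pm)³ = (3.580 × 10^-8 cm)³ = 4.588 × 10^-23 cm³.
ρ = Z·M/(N_A·a³) = 8 × 12.01 / (6.022 × 10²³ × 4.588 × 10^-23) = 3.477 g/cm³.

3.48 g/cm³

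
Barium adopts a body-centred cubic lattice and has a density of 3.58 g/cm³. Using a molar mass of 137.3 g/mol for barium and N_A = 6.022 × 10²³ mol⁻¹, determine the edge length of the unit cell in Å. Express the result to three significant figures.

With Z = 2 atoms per BCC cell, a³ = Z·M/(N_A·ρ) = 2 × 137.3 / (6.022 × 10²³ × 3.580 g/cm³) = 1.274 × 10^-22 cm³.
a = (1.274 × 10^-22)^(1/3) = 5.031 × 10^-8 cm = 5.03 Å.

5.03 Å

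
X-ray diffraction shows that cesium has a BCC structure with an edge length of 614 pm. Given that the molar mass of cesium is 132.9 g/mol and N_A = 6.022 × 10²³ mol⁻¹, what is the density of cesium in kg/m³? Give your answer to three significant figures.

A BCC unit cell contains Z = 2 atoms.
Cell volume: a³ = (614 pm)³ = (6.140 × 10^-8 cm)³ = 2.315 × 10^-22 cm³.
ρ = Z·M/(N_A·a³) = 2 × 132.9 / (6.022 × 10²³ × 2.315 × 10^-22) = 1.907 g/cm³ = 1910 kg/m³.

1910 kg/m³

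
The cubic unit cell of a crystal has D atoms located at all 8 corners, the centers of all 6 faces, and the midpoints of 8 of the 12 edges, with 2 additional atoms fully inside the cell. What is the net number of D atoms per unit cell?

8

Corner atoms are shared by 8 cells (1/8 each), face atoms by 2 (1/2 each), edge atoms by 4 (1/4 each), interior atoms are unshared.
Net atoms = 8 × 1/8 + 6 × 1/2 + 8 × 1/4 + 2 = 1 + 3 + 2 + 2 = 8.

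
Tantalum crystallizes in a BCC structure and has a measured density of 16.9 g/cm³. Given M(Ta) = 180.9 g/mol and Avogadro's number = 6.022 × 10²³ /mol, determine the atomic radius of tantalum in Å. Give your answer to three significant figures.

For a BCC cell (Z = 2), a³ = Z·M/(N_A·ρ) = 2 × 180.9 / (6.022 × 10²³ × 16.90) = 3.555 × 10^-23 cm³, so a = 3.288 × 10^-8 cm = 3.288 Å.
Atoms touch along the body diagonal, so √3·a = 4r, so r = 0.4330 × a = 1.42 Å.

1.42 Å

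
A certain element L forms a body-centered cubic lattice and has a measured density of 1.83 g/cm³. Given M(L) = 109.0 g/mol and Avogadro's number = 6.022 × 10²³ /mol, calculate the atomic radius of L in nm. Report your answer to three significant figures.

For a BCC cell (Z = 2), a³ = Z·M/(N_A·ρ) = 2 × 109.0 / (6.022 × 10²³ × 1.830) = 1.978 × 10^-22 cm³, so a = 5.827 × 10^-8 cm = 0.5827 nm.
Atoms touch along the body diagonal, so √3·a = 4r, so r = 0.4330 × a = 0.252 nm.

0.252 nm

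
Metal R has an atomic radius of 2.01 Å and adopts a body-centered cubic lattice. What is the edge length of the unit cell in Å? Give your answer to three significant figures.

4.64 Å

In a BCC lattice, atoms touch along the body diagonal, so √3·a = 4r.
a = 4r/√3 = 4 × 2.01 / 1.7321 = 4.64 Å.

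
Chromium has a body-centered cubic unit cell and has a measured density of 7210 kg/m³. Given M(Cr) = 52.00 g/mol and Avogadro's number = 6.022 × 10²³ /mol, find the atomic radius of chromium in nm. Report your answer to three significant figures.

0.125 nm

For a BCC cell (Z = 2), a³ = Z·M/(N_A·ρ) = 2 × 52.00 / (6.022 × 10²³ × 7.210) = 2.395 × 10^-23 cm³, so a = 2.883 × 10^-8 cm = 0.2883 nm.
Atoms touch along the body diagonal, so √3·a = 4r, so r = 0.4330 × a = 0.125 nm.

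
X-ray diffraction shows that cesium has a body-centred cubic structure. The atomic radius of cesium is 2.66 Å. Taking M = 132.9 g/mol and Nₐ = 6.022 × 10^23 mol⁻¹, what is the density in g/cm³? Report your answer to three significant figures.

1.90 g/cm³

In a BCC lattice, atoms touch along the body diagonal, so √3·a = 4r, giving a = 6.143 Å = 6.143 × 10^-8 cm.
With Z = 2, ρ = Z·M/(N_A·a³) = 2 × 132.9 / (6.022 × 10²³ × 2.318 × 10^-22) = 1.904 g/cm³.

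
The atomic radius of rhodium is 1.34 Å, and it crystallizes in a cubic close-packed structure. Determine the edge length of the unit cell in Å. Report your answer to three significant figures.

In an FCC lattice, atoms touch along the face diagonal, so √2·a = 4r.
a = 4r/√2 = 4 × 1.34 / 1.4142 = 3.79 Å.

3.79 Å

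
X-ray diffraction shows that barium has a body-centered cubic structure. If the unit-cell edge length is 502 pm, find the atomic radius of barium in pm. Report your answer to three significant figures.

217 pm

In a BCC lattice, atoms touch along the body diagonal, so √3·a = 4r.
r = √3·a/4 = 1.7321 × 502 / 4 = 217 pm.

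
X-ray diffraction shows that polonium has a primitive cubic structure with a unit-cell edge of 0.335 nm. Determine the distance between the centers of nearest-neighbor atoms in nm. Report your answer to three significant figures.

0.335 nm

In a simple cubic structure, atoms touch along the cell edge, so a = 2r; the nearest-neighbor distance equals 2r = 1.000·a.
d = 1.000 × 0.335 = 0.335 nm.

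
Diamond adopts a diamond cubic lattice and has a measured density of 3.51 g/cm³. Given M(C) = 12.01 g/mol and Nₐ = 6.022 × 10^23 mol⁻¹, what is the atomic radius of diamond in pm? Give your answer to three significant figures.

77.3 pm

For a diamond cubic cell (Z = 8), a³ = Z·M/(N_A·ρ) = 8 × 12.01 / (6.022 × 10²³ × 3.510) = 4.546 × 10^-23 cm³, so a = 3.569 × 10^-8 cm = 356.9 pm.
Nearest neighbors lie along the body diagonal with √3·a = 8r, so r = 0.2165 × a = 77.3 pm.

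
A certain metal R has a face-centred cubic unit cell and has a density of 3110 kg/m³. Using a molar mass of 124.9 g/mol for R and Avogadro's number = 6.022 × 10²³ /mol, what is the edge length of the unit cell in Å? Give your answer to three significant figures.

6.44 Å

With Z = 4 atoms per FCC cell, a³ = Z·M/(N_A·ρ) = 4 × 124.9 / (6.022 × 10²³ × 3.110 g/cm³) = 2.668 × 10^-22 cm³.
a = (2.668 × 10^-22)^(1/3) = 6.437 × 10^-8 cm = 6.44 Å.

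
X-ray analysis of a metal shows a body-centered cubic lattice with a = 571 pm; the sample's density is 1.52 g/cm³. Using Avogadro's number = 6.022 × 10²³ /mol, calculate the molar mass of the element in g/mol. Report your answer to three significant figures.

85.2 g/mol

A BCC cell has Z = 2 atoms; a = 5.710 × 10^-8 cm.
M = ρ·N_A·a³/Z = 1.52 × 6.022 × 10²³ × 1.862 × 10^-22 / 2 = 85.2 g/mol.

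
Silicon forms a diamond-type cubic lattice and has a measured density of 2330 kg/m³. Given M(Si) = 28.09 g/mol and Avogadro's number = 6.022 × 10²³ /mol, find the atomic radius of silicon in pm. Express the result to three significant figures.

118 pm

For a diamond cubic cell (Z = 8), a³ = Z·M/(N_A·ρ) = 8 × 28.09 / (6.022 × 10²³ × 2.330) = 1.602 × 10^-22 cm³, so a = 5.431 × 10^-8 cm = 543.1 pm.
Nearest neighbors lie along the body diagonal with √3·a = 8r, so r = 0.2165 × a = 118 pm.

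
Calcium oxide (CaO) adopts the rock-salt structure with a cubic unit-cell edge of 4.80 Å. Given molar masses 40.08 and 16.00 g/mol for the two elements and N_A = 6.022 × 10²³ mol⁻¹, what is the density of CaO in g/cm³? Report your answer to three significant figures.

3.37 g/cm³

The rock-salt structure contains Z = 4 formula units per cell; M(CaO) = 40.08 + 16.00 = 56.08 g/mol.
a³ = (4.800 × 10^-8 cm)³ = 1.106 × 10^-22 cm³.
ρ = 4 × 56.08 / (6.022 × 10²³ × 1.106 × 10^-22) = 3.368 g/cm³.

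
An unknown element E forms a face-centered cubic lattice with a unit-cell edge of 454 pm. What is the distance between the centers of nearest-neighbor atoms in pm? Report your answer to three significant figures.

In an FCC structure, atoms touch along the face diagonal, so √2·a = 4r; the nearest-neighbor distance equals 2r = 0.7071·a.
d = 0.7071 × 454 = 321 pm.

321 pm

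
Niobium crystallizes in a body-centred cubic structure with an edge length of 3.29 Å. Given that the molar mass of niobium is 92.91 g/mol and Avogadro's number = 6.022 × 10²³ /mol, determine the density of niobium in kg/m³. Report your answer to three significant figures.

8660 kg/m³

A BCC unit cell contains Z = 2 atoms.
Cell volume: a³ = (3.29 Å)³ = (3.290 × 10^-8 cm)³ = 3.561 × 10^-23 cm³.
ρ = Z·M/(N_A·a³) = 2 × 92.91 / (6.022 × 10²³ × 3.561 × 10^-23) = 8.665 g/cm³ = 8660 kg/m³.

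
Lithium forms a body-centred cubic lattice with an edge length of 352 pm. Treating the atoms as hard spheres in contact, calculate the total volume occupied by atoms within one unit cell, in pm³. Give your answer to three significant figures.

2.97 × 10^7 pm³

In a BCC lattice atoms touch along the body diagonal, so √3·a = 4r, so r = 0.4330a = 152.4 pm.
V_atoms = Z × (4/3)πr³ = 2 × (4/3)π × (152.4)³ = 2.97 × 10^7 pm³.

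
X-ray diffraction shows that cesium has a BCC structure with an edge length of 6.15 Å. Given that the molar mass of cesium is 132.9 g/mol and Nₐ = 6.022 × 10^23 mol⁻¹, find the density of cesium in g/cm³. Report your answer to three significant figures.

1.90 g/cm³

A BCC unit cell contains Z = 2 atoms.
Cell volume: a³ = (6.15 Å)³ = (6.150 × 10^-8 cm)³ = 2.326 × 10^-22 cm³.
ρ = Z·M/(N_A·a³) = 2 × 132.9 / (6.022 × 10²³ × 2.326 × 10^-22) = 1.898 g/cm³.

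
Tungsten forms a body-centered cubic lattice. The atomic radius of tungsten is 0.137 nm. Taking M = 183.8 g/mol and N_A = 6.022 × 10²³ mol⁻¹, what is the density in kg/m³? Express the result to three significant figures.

In a BCC lattice, atoms touch along the body diagonal, so √3·a = 4r, giving a = 0.3164 nm = 3.164 × 10^-8 cm.
With Z = 2, ρ = Z·M/(N_A·a³) = 2 × 183.8 / (6.022 × 10²³ × 3.167 × 10^-23) = 19.27 g/cm³ = 19300 kg/m³.

19300 kg/m³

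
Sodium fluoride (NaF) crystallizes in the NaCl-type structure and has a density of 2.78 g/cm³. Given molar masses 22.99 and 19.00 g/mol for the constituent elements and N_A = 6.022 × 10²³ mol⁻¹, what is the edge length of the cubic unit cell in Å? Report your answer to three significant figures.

4.65 Å

M(NaF) = 41.99 g/mol; Z = 4 formula units per cell.
a³ = Z·M/(N_A·ρ) = 4 × 41.99 / (6.022 × 10²³ × 2.78) = 1.003 × 10^-22 cm³, so a = 4.647 × 10^-8 cm = 4.65 Å.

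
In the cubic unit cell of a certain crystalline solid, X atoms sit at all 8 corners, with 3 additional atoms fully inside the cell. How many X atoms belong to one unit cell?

Corner atoms are shared by 8 cells (1/8 each), interior atoms are unshared.
Net atoms = 8 × 1/8 + 3 = 1 + 3 = 4.

4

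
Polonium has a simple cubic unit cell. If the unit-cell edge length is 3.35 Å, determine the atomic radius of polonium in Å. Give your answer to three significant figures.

In a simple cubic lattice, atoms touch along the cell edge, so a = 2r.
r = a/2 = 3.35/2 = 1.68 Å.

1.68 Å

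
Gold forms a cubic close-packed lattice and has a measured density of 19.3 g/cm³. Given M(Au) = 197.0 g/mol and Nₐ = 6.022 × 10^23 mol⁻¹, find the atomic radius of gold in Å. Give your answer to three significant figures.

For an FCC cell (Z = 4), a³ = Z·M/(N_A·ρ) = 4 × 197.0 / (6.022 × 10²³ × 19.30) = 6.780 × 10^-23 cm³, so a = 4.078 × 10^-8 cm = 4.078 Å.
Atoms touch along the face diagonal, so √2·a = 4r, so r = 0.3536 × a = 1.44 Å.

1.44 Å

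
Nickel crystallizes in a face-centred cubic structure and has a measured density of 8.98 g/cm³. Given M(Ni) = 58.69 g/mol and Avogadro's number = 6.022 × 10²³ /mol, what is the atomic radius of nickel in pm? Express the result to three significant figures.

For an FCC cell (Z = 4), a³ = Z·M/(N_A·ρ) = 4 × 58.69 / (6.022 × 10²³ × 8.980) = 4.341 × 10^-23 cm³, so a = 3.515 × 10^-8 cm = 351.5 pm.
Atoms touch along the face diagonal, so √2·a = 4r, so r = 0.3536 × a = 124 pm.

124 pm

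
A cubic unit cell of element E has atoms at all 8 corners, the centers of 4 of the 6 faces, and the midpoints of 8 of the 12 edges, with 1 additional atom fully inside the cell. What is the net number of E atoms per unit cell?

6

Corner atoms are shared by 8 cells (1/8 each), face atoms by 2 (1/2 each), edge atoms by 4 (1/4 each), interior atoms are unshared.
Net atoms = 8 × 1/8 + 4 × 1/2 + 8 × 1/4 + 1 = 1 + 2 + 2 + 1 = 6.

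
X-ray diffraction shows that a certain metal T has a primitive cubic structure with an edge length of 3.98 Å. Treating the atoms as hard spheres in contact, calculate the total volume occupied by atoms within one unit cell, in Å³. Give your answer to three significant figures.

33.0 Å³

In a simple cubic lattice atoms touch along the cell edge, so a = 2r, so r = 0.5000a = 1.990 Å.
V_atoms = Z × (4/3)πr³ = 1 × (4/3)π × (1.990)³ = 33.0 Å³.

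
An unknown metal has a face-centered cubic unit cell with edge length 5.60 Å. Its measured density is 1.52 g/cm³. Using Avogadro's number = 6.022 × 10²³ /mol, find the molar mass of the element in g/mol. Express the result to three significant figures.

An FCC cell has Z = 4 atoms; a = 5.600 × 10^-8 cm.
M = ρ·N_A·a³/Z = 1.52 × 6.022 × 10²³ × 1.756 × 10^-22 / 4 = 40.2 g/mol.

40.2 g/mol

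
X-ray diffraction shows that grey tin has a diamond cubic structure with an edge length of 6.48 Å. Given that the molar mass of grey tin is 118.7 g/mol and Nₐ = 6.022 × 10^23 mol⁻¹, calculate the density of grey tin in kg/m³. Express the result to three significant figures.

A diamond cubic unit cell contains Z = 8 atoms.
Cell volume: a³ = (6.48 Å)³ = (6.480 × 10^-8 cm)³ = 2.721 × 10^-22 cm³.
ρ = Z·M/(N_A·a³) = 8 × 118.7 / (6.022 × 10²³ × 2.721 × 10^-22) = 5.795 g/cm³ = 5800 kg/m³.

5800 kg/m³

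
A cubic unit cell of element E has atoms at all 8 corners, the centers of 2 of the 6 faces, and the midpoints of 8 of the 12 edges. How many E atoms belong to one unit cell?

Corner atoms are shared by 8 cells (1/8 each), face atoms by 2 (1/2 each), edge atoms by 4 (1/4 each).
Net atoms = 8 × 1/8 + 2 × 1/2 + 8 × 1/4 = 1 + 1 + 2 = 4.

4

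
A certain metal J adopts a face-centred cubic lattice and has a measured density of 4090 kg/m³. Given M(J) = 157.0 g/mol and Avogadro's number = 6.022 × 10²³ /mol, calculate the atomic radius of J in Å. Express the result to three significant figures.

2.24 Å

For an FCC cell (Z = 4), a³ = Z·M/(N_A·ρ) = 4 × 157.0 / (6.022 × 10²³ × 4.090) = 2.550 × 10^-22 cm³, so a = 6.341 × 10^-8 cm = 6.341 Å.
Atoms touch along the face diagonal, so √2·a = 4r, so r = 0.3536 × a = 2.24 Å.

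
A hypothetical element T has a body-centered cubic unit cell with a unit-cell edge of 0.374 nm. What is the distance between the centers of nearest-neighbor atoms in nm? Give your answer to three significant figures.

In a BCC structure, atoms touch along the body diagonal, so √3·a = 4r; the nearest-neighbor distance equals 2r = 0.8660·a.
d = 0.8660 × 0.374 = 0.324 nm.

0.324 nm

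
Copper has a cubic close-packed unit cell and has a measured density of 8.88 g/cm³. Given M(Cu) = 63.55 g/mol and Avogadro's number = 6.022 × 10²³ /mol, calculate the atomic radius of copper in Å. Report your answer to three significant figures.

For an FCC cell (Z = 4), a³ = Z·M/(N_A·ρ) = 4 × 63.55 / (6.022 × 10²³ × 8.880) = 4.754 × 10^-23 cm³, so a = 3.622 × 10^-8 cm = 3.622 Å.
Atoms touch along the face diagonal, so √2·a = 4r, so r = 0.3536 × a = 1.28 Å.

1.28 Å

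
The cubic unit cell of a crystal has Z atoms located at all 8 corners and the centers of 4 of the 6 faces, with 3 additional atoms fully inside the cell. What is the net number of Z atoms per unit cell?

6

Corner atoms are shared by 8 cells (1/8 each), face atoms by 2 (1/2 each), interior atoms are unshared.
Net atoms = 8 × 1/8 + 4 × 1/2 + 3 = 1 + 2 + 3 = 6.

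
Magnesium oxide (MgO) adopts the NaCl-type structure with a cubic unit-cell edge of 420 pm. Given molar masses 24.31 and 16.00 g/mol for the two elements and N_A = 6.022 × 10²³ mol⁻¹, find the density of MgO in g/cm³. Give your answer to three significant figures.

3.61 g/cm³

The NaCl-type structure contains Z = 4 formula units per cell; M(MgO) = 24.31 + 16.00 = 40.31 g/mol.
a³ = (4.200 × 10^-8 cm)³ = 7.409 × 10^-23 cm³.
ρ = 4 × 40.31 / (6.022 × 10²³ × 7.409 × 10^-23) = 3.614 g/cm³.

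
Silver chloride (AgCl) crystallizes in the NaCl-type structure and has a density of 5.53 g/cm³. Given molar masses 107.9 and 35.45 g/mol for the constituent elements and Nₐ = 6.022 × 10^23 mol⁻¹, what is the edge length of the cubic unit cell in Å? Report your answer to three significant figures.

5.56 Å

M(AgCl) = 143.35 g/mol; Z = 4 formula units per cell.
a³ = Z·M/(N_A·ρ) = 4 × 143.35 / (6.022 × 10²³ × 5.53) = 1.722 × 10^-22 cm³, so a = 5.563 × 10^-8 cm = 5.56 Å.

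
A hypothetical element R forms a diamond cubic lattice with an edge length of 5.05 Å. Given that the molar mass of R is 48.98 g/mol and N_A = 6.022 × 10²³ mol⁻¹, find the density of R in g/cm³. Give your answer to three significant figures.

5.05 g/cm³

A diamond cubic unit cell contains Z = 8 atoms.
Cell volume: a³ = (5.05 Å)³ = (5.050 × 10^-8 cm)³ = 1.288 × 10^-22 cm³.
ρ = Z·M/(N_A·a³) = 8 × 48.98 / (6.022 × 10²³ × 1.288 × 10^-22) = 5.052 g/cm³.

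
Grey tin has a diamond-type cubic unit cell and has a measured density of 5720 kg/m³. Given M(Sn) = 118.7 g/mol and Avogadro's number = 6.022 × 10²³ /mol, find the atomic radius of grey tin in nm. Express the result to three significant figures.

0.141 nm

For a diamond cubic cell (Z = 8), a³ = Z·M/(N_A·ρ) = 8 × 118.7 / (6.022 × 10²³ × 5.720) = 2.757 × 10^-22 cm³, so a = 6.508 × 10^-8 cm = 0.6508 nm.
Nearest neighbors lie along the body diagonal with √3·a = 8r, so r = 0.2165 × a = 0.141 nm.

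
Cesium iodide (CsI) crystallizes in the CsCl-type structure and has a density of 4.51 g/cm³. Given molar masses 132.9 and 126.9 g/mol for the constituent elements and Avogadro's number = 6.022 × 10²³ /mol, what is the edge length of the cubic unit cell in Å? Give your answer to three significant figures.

M(CsI) = 259.8 g/mol; Z = 1 formula unit per cell.
a³ = Z·M/(N_A·ρ) = 1 × 259.8 / (6.022 × 10²³ × 4.51) = 9.566 × 10^-23 cm³, so a = 4.573 × 10^-8 cm = 4.57 Å.

4.57 Å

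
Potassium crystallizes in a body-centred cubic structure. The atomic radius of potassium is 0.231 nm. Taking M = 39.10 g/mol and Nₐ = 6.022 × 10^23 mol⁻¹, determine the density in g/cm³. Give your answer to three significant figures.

0.855 g/cm³

In a BCC lattice, atoms touch along the body diagonal, so √3·a = 4r, giving a = 0.5335 nm = 5.335 × 10^-8 cm.
With Z = 2, ρ = Z·M/(N_A·a³) = 2 × 39.10 / (6.022 × 10²³ × 1.518 × 10^-22) = 0.8553 g/cm³.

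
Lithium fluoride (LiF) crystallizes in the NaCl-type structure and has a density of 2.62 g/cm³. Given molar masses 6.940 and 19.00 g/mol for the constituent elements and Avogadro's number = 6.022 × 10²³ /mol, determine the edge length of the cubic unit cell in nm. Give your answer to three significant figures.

0.404 nm

M(LiF) = 25.94 g/mol; Z = 4 formula units per cell.
a³ = Z·M/(N_A·ρ) = 4 × 25.94 / (6.022 × 10²³ × 2.62) = 6.576 × 10^-23 cm³, so a = 4.036 × 10^-8 cm = 0.404 nm.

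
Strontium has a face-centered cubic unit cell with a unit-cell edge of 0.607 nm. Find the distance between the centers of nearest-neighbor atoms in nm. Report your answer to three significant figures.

In an FCC structure, atoms touch along the face diagonal, so √2·a = 4r; the nearest-neighbor distance equals 2r = 0.7071·a.
d = 0.7071 × 0.607 = 0.429 nm.

0.429 nm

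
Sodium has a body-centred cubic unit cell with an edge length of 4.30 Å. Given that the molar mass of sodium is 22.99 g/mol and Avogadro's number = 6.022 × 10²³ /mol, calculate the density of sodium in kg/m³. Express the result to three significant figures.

960 kg/m³

A BCC unit cell contains Z = 2 atoms.
Cell volume: a³ = (4.30 Å)³ = (4.300 × 10^-8 cm)³ = 7.951 × 10^-23 cm³.
ρ = Z·M/(N_A·a³) = 2 × 22.99 / (6.022 × 10²³ × 7.951 × 10^-23) = 0.9603 g/cm³ = 960 kg/m³.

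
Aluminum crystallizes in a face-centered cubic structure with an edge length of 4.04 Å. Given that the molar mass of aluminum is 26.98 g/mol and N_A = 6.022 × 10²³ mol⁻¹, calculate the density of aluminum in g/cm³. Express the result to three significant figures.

An FCC unit cell contains Z = 4 atoms.
Cell volume: a³ = (4.04 Å)³ = (4.040 × 10^-8 cm)³ = 6.594 × 10^-23 cm³.
ρ = Z·M/(N_A·a³) = 4 × 26.98 / (6.022 × 10²³ × 6.594 × 10^-23) = 2.718 g/cm³.

2.72 g/cm³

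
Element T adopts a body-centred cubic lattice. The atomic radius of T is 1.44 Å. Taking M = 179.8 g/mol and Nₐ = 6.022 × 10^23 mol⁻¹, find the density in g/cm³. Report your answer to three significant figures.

16.2 g/cm³

In a BCC lattice, atoms touch along the body diagonal, so √3·a = 4r, giving a = 3.326 Å = 3.326 × 10^-8 cm.
With Z = 2, ρ = Z·M/(N_A·a³) = 2 × 179.8 / (6.022 × 10²³ × 3.678 × 10^-23) = 16.24 g/cm³.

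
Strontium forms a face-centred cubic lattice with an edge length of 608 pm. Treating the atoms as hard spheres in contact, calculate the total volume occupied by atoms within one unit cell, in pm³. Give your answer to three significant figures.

In an FCC lattice atoms touch along the face diagonal, so √2·a = 4r, so r = 0.3536a = 215.0 pm.
V_atoms = Z × (4/3)πr³ = 4 × (4/3)π × (215.0)³ = 1.66 × 10^8 pm³.

1.66 × 10^8 pm³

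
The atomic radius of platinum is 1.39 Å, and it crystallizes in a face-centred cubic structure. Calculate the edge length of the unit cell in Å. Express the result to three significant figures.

In an FCC lattice, atoms touch along the face diagonal, so √2·a = 4r.
a = 4r/√2 = 4 × 1.39 / 1.4142 = 3.93 Å.

3.93 Å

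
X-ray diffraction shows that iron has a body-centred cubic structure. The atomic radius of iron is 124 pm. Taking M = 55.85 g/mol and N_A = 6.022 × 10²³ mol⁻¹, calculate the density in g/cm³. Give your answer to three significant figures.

In a BCC lattice, atoms touch along the body diagonal, so √3·a = 4r, giving a = 286.4 pm = 2.864 × 10^-8 cm.
With Z = 2, ρ = Z·M/(N_A·a³) = 2 × 55.85 / (6.022 × 10²³ × 2.348 × 10^-23) = 7.899 g/cm³.

7.90 g/cm³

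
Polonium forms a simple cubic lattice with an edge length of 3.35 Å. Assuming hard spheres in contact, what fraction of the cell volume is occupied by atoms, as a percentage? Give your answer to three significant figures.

52.4%

In a simple cubic lattice atoms touch along the cell edge, so a = 2r, so r = 0.5000a = 1.675 Å.
Packing fraction = Z·(4/3)πr³ / a³ = 1 × (4/3)π × (1.675)³ / (3.35)³ = 0.5236 = 52.4%.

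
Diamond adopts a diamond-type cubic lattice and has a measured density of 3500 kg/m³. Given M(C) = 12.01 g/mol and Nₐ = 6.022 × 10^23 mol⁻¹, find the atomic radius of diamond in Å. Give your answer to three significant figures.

For a diamond cubic cell (Z = 8), a³ = Z·M/(N_A·ρ) = 8 × 12.01 / (6.022 × 10²³ × 3.500) = 4.559 × 10^-23 cm³, so a = 3.572 × 10^-8 cm = 3.572 Å.
Nearest neighbors lie along the body diagonal with √3·a = 8r, so r = 0.2165 × a = 0.773 Å.

0.773 Å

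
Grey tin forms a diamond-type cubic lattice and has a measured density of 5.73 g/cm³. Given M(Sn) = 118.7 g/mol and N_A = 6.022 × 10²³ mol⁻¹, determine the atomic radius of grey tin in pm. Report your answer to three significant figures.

For a diamond cubic cell (Z = 8), a³ = Z·M/(N_A·ρ) = 8 × 118.7 / (6.022 × 10²³ × 5.730) = 2.752 × 10^-22 cm³, so a = 6.505 × 10^-8 cm = 650.5 pm.
Nearest neighbors lie along the body diagonal with √3·a = 8r, so r = 0.2165 × a = 141 pm.

141 pm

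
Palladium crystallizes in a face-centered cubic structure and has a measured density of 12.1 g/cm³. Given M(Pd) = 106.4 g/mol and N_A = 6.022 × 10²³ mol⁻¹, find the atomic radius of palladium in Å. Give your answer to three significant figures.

1.37 Å

For an FCC cell (Z = 4), a³ = Z·M/(N_A·ρ) = 4 × 106.4 / (6.022 × 10²³ × 12.10) = 5.841 × 10^-23 cm³, so a = 3.880 × 10^-8 cm = 3.880 Å.
Atoms touch along the face diagonal, so √2·a = 4r, so r = 0.3536 × a = 1.37 Å.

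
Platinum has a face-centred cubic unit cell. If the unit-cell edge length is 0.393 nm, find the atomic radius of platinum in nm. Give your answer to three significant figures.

In an FCC lattice, atoms touch along the face diagonal, so √2·a = 4r.
r = √2·a/4 = 1.4142 × 0.393 / 4 = 0.139 nm.

0.139 nm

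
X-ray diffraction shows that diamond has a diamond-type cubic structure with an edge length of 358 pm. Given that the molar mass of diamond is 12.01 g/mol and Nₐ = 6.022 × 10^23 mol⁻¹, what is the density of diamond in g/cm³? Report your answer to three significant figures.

A diamond cubic unit cell contains Z = 8 atoms.
Cell volume: a³ = (358 pm)³ = (3.580 × 10^-8 cm)³ = 4.588 × 10^-23 cm³.
ρ = Z·M/(N_A·a³) = 8 × 12.01 / (6.022 × 10²³ × 4.588 × 10^-23) = 3.477 g/cm³.

3.48 g/cm³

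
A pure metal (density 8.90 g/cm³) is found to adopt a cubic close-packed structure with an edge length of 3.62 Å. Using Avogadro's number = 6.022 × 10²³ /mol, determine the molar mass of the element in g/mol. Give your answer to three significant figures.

63.6 g/mol

An FCC cell has Z = 4 atoms; a = 3.620 × 10^-8 cm.
M = ρ·N_A·a³/Z = 8.90 × 6.022 × 10²³ × 4.744 × 10^-23 / 4 = 63.6 g/mol.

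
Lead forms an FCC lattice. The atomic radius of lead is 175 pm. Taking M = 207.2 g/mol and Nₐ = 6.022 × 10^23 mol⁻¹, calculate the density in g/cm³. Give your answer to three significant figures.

11.3 g/cm³

In an FCC lattice, atoms touch along the face diagonal, so √2·a = 4r, giving a = 495.0 pm = 4.950 × 10^-8 cm.
With Z = 4, ρ = Z·M/(N_A·a³) = 4 × 207.2 / (6.022 × 10²³ × 1.213 × 10^-22) = 11.35 g/cm³.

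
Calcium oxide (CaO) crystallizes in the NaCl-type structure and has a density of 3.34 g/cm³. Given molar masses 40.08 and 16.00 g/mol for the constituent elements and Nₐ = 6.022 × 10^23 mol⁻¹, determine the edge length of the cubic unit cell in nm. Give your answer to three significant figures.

M(CaO) = 56.08 g/mol; Z = 4 formula units per cell.
a³ = Z·M/(N_A·ρ) = 4 × 56.08 / (6.022 × 10²³ × 3.34) = 1.115 × 10^-22 cm³, so a = 4.813 × 10^-8 cm = 0.481 nm.

0.481 nm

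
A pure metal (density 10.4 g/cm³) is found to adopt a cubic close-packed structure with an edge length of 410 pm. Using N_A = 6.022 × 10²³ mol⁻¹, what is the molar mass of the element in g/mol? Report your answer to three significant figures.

An FCC cell has Z = 4 atoms; a = 4.100 × 10^-8 cm.
M = ρ·N_A·a³/Z = 10.4 × 6.022 × 10²³ × 6.892 × 10^-23 / 4 = 108 g/mol.

108 g/mol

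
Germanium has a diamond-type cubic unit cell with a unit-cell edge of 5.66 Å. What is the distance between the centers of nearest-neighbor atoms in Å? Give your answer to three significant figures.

In a diamond cubic structure, nearest neighbors lie along the body diagonal with √3·a = 8r; the nearest-neighbor distance equals 2r = 0.4330·a.
d = 0.4330 × 5.66 = 2.45 Å.

2.45 Å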